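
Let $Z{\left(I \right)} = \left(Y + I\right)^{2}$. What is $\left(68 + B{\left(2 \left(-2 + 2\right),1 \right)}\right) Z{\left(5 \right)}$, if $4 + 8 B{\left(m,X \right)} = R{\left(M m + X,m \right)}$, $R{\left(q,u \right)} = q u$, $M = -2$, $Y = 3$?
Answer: $4320$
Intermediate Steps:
$B{\left(m,X \right)} = - \frac{1}{2} + \frac{m \left(X - 2 m\right)}{8}$ ($B{\left(m,X \right)} = - \frac{1}{2} + \frac{\left(- 2 m + X\right) m}{8} = - \frac{1}{2} + \frac{\left(X - 2 m\right) m}{8} = - \frac{1}{2} + \frac{m \left(X - 2 m\right)}{8}$)
$Z{\left(I \right)} = \left(3 + I\right)^{2}$
$\left(68 + B{\left(2 \left(-2 + 2\right),1 \right)}\right) Z{\left(5 \right)} = \left(68 - \left(\frac{1}{2} - \frac{2 \left(-2 + 2\right) \left(1 - 2 \cdot 2 \left(-2 + 2\right)\right)}{8}\right)\right) \left(3 + 5\right)^{2} = \left(68 - \left(\frac{1}{2} - \frac{2 \cdot 0 \left(1 - 2 \cdot 2 \cdot 0\right)}{8}\right)\right) 8^{2} = \left(68 - \left(\frac{1}{2} + 0 \left(1 - 0\right)\right)\right) 64 = \left(68 - \left(\frac{1}{2} + 0 \left(1 + 0\right)\right)\right) 64 = \left(68 - \left(\frac{1}{2} + 0 \cdot 1\right)\right) 64 = \left(68 + \left(- \frac{1}{2} + 0\right)\right) 64 = \left(68 - \frac{1}{2}\right) 64 = \frac{135}{2} \cdot 64 = 4320$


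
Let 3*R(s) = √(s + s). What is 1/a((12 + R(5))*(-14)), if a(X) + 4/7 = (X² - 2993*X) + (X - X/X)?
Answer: 2107920843/1109935471215481 - 61641216*√10/1109935471215481 ≈ 1.7235e-6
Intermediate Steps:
R(s) = √2*√s/3 (R(s) = √(s + s)/3 = √(2*s)/3 = (√2*√s)/3 = √2*√s/3)
a(X) = -11/7 + X² - 2992*X (a(X) = -4/7 + ((X² - 2993*X) + (X - X/X)) = -4/7 + ((X² - 2993*X) + (X - 1*1)) = -4/7 + ((X² - 2993*X) + (X - 1)) = -4/7 + ((X² - 2993*X) + (-1 + X)) = -4/7 + (-1 + X² - 2992*X) = -11/7 + X² - 2992*X)
1/a((12 + R(5))*(-14)) = 1/(-11/7 + ((12 + √2*√5/3)*(-14))² - 2992*(12 + √2*√5/3)*(-14)) = 1/(-11/7 + ((12 + √10/3)*(-14))² - 2992*(12 + √10/3)*(-14)) = 1/(-11/7 + (-168 - 14*√10/3)² - 2992*(-168 - 14*√10/3)) = 1/(-11/7 + (-168 - 14*√10/3)² + (502656 + 41888*√10/3)) = 1/(3518581/7 + (-168 - 14*√10/3)² + 41888*√10/3)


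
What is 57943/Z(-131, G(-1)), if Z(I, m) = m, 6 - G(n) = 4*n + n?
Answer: 57943/11 ≈ 5267.5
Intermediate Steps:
G(n) = 6 - 5*n (G(n) = 6 - (4*n + n) = 6 - 5*n)
57943/Z(-131, G(-1)) = 57943/(6 - 5*(-1)) = 57943/(6 + 5) = 57943/11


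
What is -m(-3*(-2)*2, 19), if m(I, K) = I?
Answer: -12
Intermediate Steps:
-m(-3*(-2)*2, 19) = -(-3*(-2))*2 = -6*2 = -1*12 = -12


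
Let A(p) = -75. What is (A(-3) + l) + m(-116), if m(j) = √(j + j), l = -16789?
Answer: -16864 + 2*I*√58 ≈ -16864.0 + 15.232*I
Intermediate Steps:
m(j) = √2*√j (m(j) = √(2*j) = √2*√j)
(A(-3) + l) + m(-116) = (-75 - 16789) + √2*√(-116) = -16864 + √2*(2*I*√29) = -16864 + 2*I*√58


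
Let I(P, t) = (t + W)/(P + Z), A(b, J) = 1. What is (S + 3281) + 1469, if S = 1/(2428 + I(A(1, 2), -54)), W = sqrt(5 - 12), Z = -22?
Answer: 12375108484132/2605285771 + 21*I*sqrt(7)/2605285771 ≈ 4750.0 + 2.1326e-8*I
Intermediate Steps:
W = I*sqrt(7) (W = sqrt(-7) = I*sqrt(7) ≈ 2.6458*I)
I(P, t) = (t + I*sqrt(7))/(-22 + P) (I(P, t) = (t + I*sqrt(7))/(P - 22) = (t + I*sqrt(7))/(-22 + P))
S = 1/(17014/7 - I*sqrt(7)/21) (S = 1/(2428 + (-54 + I*sqrt(7))/(-22 + 1)) = 1/(2428 + (-54 + I*sqrt(7))/(-21)) = 1/(2428 - (-54 + I*sqrt(7))/21) = 1/(2428 + (18/7 - I*sqrt(7)/21)) = 1/(17014/7 - I*sqrt(7)/21) ≈ 0.00041143 + 2.1e-8*I)
(S + 3281) + 1469 = ((1071882/2605285771 + 21*I*sqrt(7)/2605285771) + 3281) + 1469 = (8547943686533/2605285771 + 21*I*sqrt(7)/2605285771) + 1469 = 12375108484132/2605285771 + 21*I*sqrt(7)/2605285771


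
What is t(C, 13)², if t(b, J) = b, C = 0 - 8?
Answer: 64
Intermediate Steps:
C = -8
t(C, 13)² = (-8)² = 64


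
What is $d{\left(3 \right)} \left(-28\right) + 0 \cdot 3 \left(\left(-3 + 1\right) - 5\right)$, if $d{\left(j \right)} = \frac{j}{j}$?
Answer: $-28$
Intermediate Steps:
$d{\left(j \right)} = 1$
$d{\left(3 \right)} \left(-28\right) + 0 \cdot 3 \left(\left(-3 + 1\right) - 5\right) = 1 \left(-28\right) + 0 \cdot 3 \left(\left(-3 + 1\right) - 5\right) = -28 + 0 \left(-2 - 5\right) = -28 + 0 \left(-7\right) = -28 + 0 = -28$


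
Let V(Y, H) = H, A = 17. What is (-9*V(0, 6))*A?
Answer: -918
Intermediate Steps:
(-9*V(0, 6))*A = -9*6*17 = -54*17 = -918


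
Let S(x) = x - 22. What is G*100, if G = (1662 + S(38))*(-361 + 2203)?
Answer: 309087600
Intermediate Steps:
S(x) = -22 + x
G = 3090876 (G = (1662 + (-22 + 38))*(-361 + 2203) = (1662 + 16)*1842 = 1678*1842 = 3090876)
G*100 = 3090876*100 = 309087600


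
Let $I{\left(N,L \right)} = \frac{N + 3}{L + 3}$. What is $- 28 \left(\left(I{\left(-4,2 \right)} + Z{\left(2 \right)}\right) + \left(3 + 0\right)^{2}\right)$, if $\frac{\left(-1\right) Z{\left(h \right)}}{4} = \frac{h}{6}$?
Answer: $- \frac{3136}{15} \approx -209.07$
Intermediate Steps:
$I{\left(N,L \right)} = \frac{3 + N}{3 + L}$
$Z{\left(h \right)} = - \frac{2 h}{3}$ ($Z{\left(h \right)} = - 4 \frac{h}{6} = - \frac{2 h}{3}$)
$- 28 \left(\left(I{\left(-4,2 \right)} + Z{\left(2 \right)}\right) + \left(3 + 0\right)^{2}\right) = - 28 \left(\left(\frac{3 - 4}{3 + 2} - \frac{4}{3}\right) + \left(3 + 0\right)^{2}\right) = - 28 \left(\left(\frac{1}{5} \left(-1\right) - \frac{4}{3}\right) + 3^{2}\right) = - 28 \left(\left(\frac{1}{5} \left(-1\right) - \frac{4}{3}\right) + 9\right) = - 28 \left(\left(- \frac{1}{5} - \frac{4}{3}\right) + 9\right) = - 28 \left(- \frac{23}{15} + 9\right) = \left(-28\right) \frac{112}{15} = - \frac{3136}{15}$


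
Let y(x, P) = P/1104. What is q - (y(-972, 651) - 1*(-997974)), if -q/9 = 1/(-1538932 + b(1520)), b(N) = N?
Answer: -6137192439403/6149648 ≈ -9.9798e+5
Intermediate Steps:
y(x, P) = P/1104 (y(x, P) = P*(1/1104) = P/1104)
q = 9/1537412 (q = -9/(-1538932 + 1520) = -9/(-1537412) = -9*(-1/1537412) = 9/1537412 ≈ 5.8540e-6)
q - (y(-972, 651) - 1*(-997974)) = 9/1537412 - ((1/1104)*651 - 1*(-997974)) = 9/1537412 - (217/368 + 997974) = 9/1537412 - 1*367254649/368 = 9/1537412 - 367254649/368 = -6137192439403/6149648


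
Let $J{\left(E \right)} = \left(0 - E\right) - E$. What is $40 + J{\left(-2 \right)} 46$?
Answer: $224$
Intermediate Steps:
$J{\left(E \right)} = - 2 E$ ($J{\left(E \right)} = - E - E = - 2 E$)
$40 + J{\left(-2 \right)} 46 = 40 + \left(-2\right) \left(-2\right) 46 = 40 + 4 \cdot 46 = 40 + 184 = 224$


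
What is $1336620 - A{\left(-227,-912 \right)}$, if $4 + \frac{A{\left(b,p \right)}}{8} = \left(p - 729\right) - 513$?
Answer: $1353884$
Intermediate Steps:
$A{\left(b,p \right)} = -9968 + 8 p$ ($A{\left(b,p \right)} = -32 + 8 \left(\left(p - 729\right) - 513\right) = -32 + 8 \left(\left(-729 + p\right) - 513\right) = -32 + 8 \left(-1242 + p\right) = -32 + \left(-9936 + 8 p\right) = -9968 + 8 p$)
$1336620 - A{\left(-227,-912 \right)} = 1336620 - \left(-9968 + 8 \left(-912\right)\right) = 1336620 - \left(-9968 - 7296\right) = 1336620 - -17264 = 1336620 + 17264 = 1353884$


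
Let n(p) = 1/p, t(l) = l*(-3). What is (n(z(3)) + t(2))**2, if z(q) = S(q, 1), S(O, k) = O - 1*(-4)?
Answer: 1681/49 ≈ 34.306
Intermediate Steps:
S(O, k) = 4 + O (S(O, k) = O + 4 = 4 + O)
t(l) = -3*l
z(q) = 4 + q
n(p) = 1/p
(n(z(3)) + t(2))**2 = (1/(4 + 3) - 3*2)**2 = (1/7 - 6)**2 = (-41/7)**2 = 1681/49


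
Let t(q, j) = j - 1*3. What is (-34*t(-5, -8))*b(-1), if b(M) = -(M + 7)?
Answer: -2244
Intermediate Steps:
t(q, j) = -3 + j (t(q, j) = j - 3 = -3 + j)
b(M) = -7 - M (b(M) = -(7 + M) = -7 - M)
(-34*t(-5, -8))*b(-1) = (-34*(-3 - 8))*(-7 - 1*(-1)) = (-34*(-11))*(-7 + 1) = 374*(-6) = -2244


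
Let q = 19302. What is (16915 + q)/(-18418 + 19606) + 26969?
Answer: 32075389/1188 ≈ 27000.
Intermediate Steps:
(16915 + q)/(-18418 + 19606) + 26969 = (16915 + 19302)/(-18418 + 19606) + 26969 = 36217/1188 + 26969 = 32075389/1188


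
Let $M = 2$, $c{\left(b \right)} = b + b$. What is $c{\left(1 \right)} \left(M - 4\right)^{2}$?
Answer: $8$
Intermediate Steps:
$c{\left(b \right)} = 2 b$
$c{\left(1 \right)} \left(M - 4\right)^{2} = 2 \cdot 1 \left(2 - 4\right)^{2} = 2 \left(-2\right)^{2} = 2 \cdot 4 = 8$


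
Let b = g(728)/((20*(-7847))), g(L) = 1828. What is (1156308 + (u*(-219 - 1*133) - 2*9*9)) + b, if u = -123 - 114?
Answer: 48634528493/39235 ≈ 1.2396e+6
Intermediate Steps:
u = -237
b = -457/39235 (b = 1828/((20*(-7847))) = 1828/(-156940) = 1828*(-1/156940) = -457/39235 ≈ -0.011648)
(1156308 + (u*(-219 - 1*133) - 2*9*9)) + b = (1156308 + (-237*(-219 - 1*133) - 2*9*9)) - 457/39235 = (1156308 + (-237*(-219 - 133) - 18*9)) - 457/39235 = (1156308 + (-237*(-352) - 162)) - 457/39235 = (1156308 + (83424 - 162)) - 457/39235 = (1156308 + 83262) - 457/39235 = 1239570 - 457/39235 = 48634528493/39235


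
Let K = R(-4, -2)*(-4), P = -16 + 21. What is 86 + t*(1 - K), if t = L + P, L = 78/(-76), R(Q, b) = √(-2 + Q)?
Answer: 3419/38 + 302*I*√6/19 ≈ 89.974 + 38.934*I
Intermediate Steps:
L = -39/38 (L = 78*(-1/76) = -39/38 ≈ -1.0263)
P = 5
K = -4*I*√6 (K = √(-2 - 4)*(-4) = √(-6)*(-4) = (I*√6)*(-4) = -4*I*√6 ≈ -9.798*I)
t = 151/38 (t = -39/38 + 5 = 151/38 ≈ 3.9737)
86 + t*(1 - K) = 86 + 151*(1 - (-4)*I*√6)/38 = 86 + 151*(1 + 4*I*√6)/38 = 86 + (151/38 + 302*I*√6/19) = 3419/38 + 302*I*√6/19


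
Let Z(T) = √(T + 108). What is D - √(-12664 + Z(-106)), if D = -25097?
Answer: -25097 - I*√(12664 - √2) ≈ -25097.0 - 112.53*I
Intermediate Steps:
Z(T) = √(108 + T)
D - √(-12664 + Z(-106)) = -25097 - √(-12664 + √(108 - 106)) = -25097 - √(-12664 + √2)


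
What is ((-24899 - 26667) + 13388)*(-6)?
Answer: 229068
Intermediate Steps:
((-24899 - 26667) + 13388)*(-6) = (-51566 + 13388)*(-6) = -38178*(-6) = 229068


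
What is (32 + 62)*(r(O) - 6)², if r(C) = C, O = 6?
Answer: 0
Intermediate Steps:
(32 + 62)*(r(O) - 6)² = (32 + 62)*(6 - 6)² = 94*0² = 94*0 = 0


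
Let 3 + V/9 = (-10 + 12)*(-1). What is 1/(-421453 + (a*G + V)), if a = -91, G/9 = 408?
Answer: -1/755650 ≈ -1.3234e-6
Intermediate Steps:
G = 3672 (G = 9*408 = 3672)
V = -45 (V = -27 + 9*((-10 + 12)*(-1)) = -27 + 9*(2*(-1)) = -27 + 9*(-2) = -27 - 18 = -45)
1/(-421453 + (a*G + V)) = 1/(-421453 + (-91*3672 - 45)) = 1/(-421453 + (-334152 - 45)) = 1/(-421453 - 334197) = 1/(-755650) = -1/755650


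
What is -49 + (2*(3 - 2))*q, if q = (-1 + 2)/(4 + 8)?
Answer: -293/6 ≈ -48.833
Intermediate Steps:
q = 1/12 ≈ 0.083333
-49 + (2*(3 - 2))*q = -49 + (2*(3 - 2))*(1/12) = -49 + (2*1)*(1/12) = -49 + 2*(1/12) = -49 + ⅙ = -293/6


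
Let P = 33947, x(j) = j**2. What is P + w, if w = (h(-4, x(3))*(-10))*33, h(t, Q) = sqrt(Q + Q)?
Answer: 33947 - 990*sqrt(2) ≈ 32547.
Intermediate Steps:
h(t, Q) = sqrt(2)*sqrt(Q) (h(t, Q) = sqrt(2*Q) = sqrt(2)*sqrt(Q))
w = -990*sqrt(2) (w = ((sqrt(2)*sqrt(3**2))*(-10))*33 = ((sqrt(2)*sqrt(9))*(-10))*33 = ((sqrt(2)*3)*(-10))*33 = ((3*sqrt(2))*(-10))*33 = -30*sqrt(2)*33 = -990*sqrt(2) ≈ -1400.1)
P + w = 33947 - 990*sqrt(2)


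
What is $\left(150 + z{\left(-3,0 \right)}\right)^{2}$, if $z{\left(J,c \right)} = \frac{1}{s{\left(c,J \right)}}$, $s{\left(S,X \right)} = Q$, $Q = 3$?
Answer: $\frac{203401}{9} \approx 22600.0$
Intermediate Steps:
$s{\left(S,X \right)} = 3$
$z{\left(J,c \right)} = \frac{1}{3}$
$\left(150 + z{\left(-3,0 \right)}\right)^{2} = \left(150 + \frac{1}{3}\right)^{2} = \left(\frac{451}{3}\right)^{2} = \frac{203401}{9}$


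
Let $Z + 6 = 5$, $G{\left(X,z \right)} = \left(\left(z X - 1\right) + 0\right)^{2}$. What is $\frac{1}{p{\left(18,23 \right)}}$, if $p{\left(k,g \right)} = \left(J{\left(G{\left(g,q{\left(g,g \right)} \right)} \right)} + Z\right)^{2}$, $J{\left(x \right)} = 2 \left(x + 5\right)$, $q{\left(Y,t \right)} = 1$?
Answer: $\frac{1}{954529} \approx 1.0476 \cdot 10^{-6}$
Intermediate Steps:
$G{\left(X,z \right)} = \left(-1 + X z\right)^{2}$ ($G{\left(X,z \right)} = \left(\left(X z - 1\right) + 0\right)^{2} = \left(\left(-1 + X z\right) + 0\right)^{2} = \left(-1 + X z\right)^{2}$)
$Z = -1$ ($Z = -6 + 5 = -1$)
$J{\left(x \right)} = 10 + 2 x$ ($J{\left(x \right)} = 2 \left(5 + x\right) = 10 + 2 x$)
$p{\left(k,g \right)} = \left(9 + 2 \left(-1 + g\right)^{2}\right)^{2}$ ($p{\left(k,g \right)} = \left(\left(10 + 2 \left(-1 + g 1\right)^{2}\right) - 1\right)^{2} = \left(\left(10 + 2 \left(-1 + g\right)^{2}\right) - 1\right)^{2} = \left(9 + 2 \left(-1 + g\right)^{2}\right)^{2}$)
$\frac{1}{p{\left(18,23 \right)}} = \frac{1}{\left(9 + 2 \left(-1 + 23\right)^{2}\right)^{2}} = \frac{1}{\left(9 + 2 \cdot 22^{2}\right)^{2}} = \frac{1}{\left(9 + 2 \cdot 484\right)^{2}} = \frac{1}{\left(9 + 968\right)^{2}} = \frac{1}{977^{2}} = \frac{1}{954529}$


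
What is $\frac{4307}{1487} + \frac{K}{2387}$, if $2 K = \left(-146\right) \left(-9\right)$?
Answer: $\frac{11257768}{3549469} \approx 3.1717$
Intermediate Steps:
$K = 657$ ($K = \frac{\left(-146\right) \left(-9\right)}{2} = \frac{1}{2} \cdot 1314 = 657$)
$\frac{4307}{1487} + \frac{K}{2387} = \frac{4307}{1487} + \frac{657}{2387} = \frac{11257768}{3549469}$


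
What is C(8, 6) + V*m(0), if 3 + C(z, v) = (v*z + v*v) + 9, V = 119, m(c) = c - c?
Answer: 90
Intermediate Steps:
m(c) = 0
C(z, v) = 6 + v² + v*z (C(z, v) = -3 + ((v*z + v*v) + 9) = -3 + ((v*z + v²) + 9) = -3 + ((v² + v*z) + 9) = -3 + (9 + v² + v*z) = 6 + v² + v*z)
C(8, 6) + V*m(0) = (6 + 6² + 6*8) + 119*0 = (6 + 36 + 48) + 0 = 90 + 0 = 90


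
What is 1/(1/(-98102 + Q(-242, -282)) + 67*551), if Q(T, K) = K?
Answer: 98384/3632042127 ≈ 2.7088e-5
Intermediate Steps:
1/(1/(-98102 + Q(-242, -282)) + 67*551) = 1/(1/(-98102 - 282) + 67*551) = 1/(1/(-98384) + 36917) = 1/(-1/98384 + 36917) = 1/(3632042127/98384) = 98384/3632042127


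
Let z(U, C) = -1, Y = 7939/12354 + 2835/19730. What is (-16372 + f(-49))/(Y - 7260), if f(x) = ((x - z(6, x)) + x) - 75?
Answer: 201625384224/88469641457 ≈ 2.2790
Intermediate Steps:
Y = 9583003/12187221 (Y = 7939*(1/12354) + 2835*(1/19730) = 7939/12354 + 567/3946 = 9583003/12187221 ≈ 0.78632)
f(x) = -74 + 2*x (f(x) = ((x - 1*(-1)) + x) - 75 = ((x + 1) + x) - 75 = ((1 + x) + x) - 75 = (1 + 2*x) - 75 = -74 + 2*x)
(-16372 + f(-49))/(Y - 7260) = (-16372 + (-74 + 2*(-49)))/(9583003/12187221 - 7260) = (-16372 + (-74 - 98))/(-88469641457/12187221) = (-16372 - 172)*(-12187221/88469641457) = -16544*(-12187221/88469641457) = 201625384224/88469641457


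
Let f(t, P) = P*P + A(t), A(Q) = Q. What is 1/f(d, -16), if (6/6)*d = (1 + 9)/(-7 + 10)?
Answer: 3/778 ≈ 0.0038560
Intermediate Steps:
d = 10/3 (d = (1 + 9)/(-7 + 10) = 10/3 ≈ 3.3333)
f(t, P) = t + P² (f(t, P) = P*P + t = P² + t = t + P²)
1/f(d, -16) = 1/(10/3 + (-16)²) = 1/(10/3 + 256) = 1/(778/3) = 3/778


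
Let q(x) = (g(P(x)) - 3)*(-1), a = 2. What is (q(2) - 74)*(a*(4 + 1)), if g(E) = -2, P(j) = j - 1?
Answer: -690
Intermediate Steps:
P(j) = -1 + j
q(x) = 5 (q(x) = (-2 - 3)*(-1) = -5*(-1) = 5)
(q(2) - 74)*(a*(4 + 1)) = (5 - 74)*(2*(4 + 1)) = -138*5 = -69*10 = -690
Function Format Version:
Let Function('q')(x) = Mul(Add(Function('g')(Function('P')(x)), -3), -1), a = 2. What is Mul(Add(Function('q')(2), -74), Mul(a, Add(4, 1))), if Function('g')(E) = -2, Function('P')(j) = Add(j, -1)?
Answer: -690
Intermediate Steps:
Function('P')(j) = Add(-1, j)
Function('q')(x) = 5 (Function('q')(x) = Mul(Add(-2, -3), -1) = Mul(-5, -1) = 5)
Mul(Add(Function('q')(2), -74), Mul(a, Add(4, 1))) = Mul(Add(5, -74), Mul(2, Add(4, 1))) = Mul(-69, Mul(2, 5)) = Mul(-69, 10) = -690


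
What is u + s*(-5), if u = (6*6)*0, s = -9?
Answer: 45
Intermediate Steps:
u = 0 (u = 36*0 = 0)
u + s*(-5) = 0 - 9*(-5) = 0 + 45 = 45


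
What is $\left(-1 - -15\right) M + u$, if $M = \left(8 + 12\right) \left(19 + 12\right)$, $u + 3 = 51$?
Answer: $8728$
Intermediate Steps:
$u = 48$ ($u = -3 + 51 = 48$)
$M = 620$ ($M = 20 \cdot 31 = 620$)
$\left(-1 - -15\right) M + u = \left(-1 - -15\right) 620 + 48 = \left(-1 + 15\right) 620 + 48 = 14 \cdot 620 + 48 = 8680 + 48 = 8728$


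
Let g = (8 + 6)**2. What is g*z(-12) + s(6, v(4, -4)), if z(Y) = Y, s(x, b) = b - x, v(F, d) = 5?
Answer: -2353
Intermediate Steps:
g = 196 (g = 14**2 = 196)
g*z(-12) + s(6, v(4, -4)) = 196*(-12) + (5 - 1*6) = -2352 + (5 - 6) = -2352 - 1 = -2353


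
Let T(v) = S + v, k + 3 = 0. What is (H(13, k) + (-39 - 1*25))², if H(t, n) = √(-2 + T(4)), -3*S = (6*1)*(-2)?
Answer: (64 - √6)² ≈ 3788.5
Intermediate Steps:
k = -3 (k = -3 + 0 = -3)
S = 4 (S = -6*1*(-2)/3 = -2*(-2) = -⅓*(-12) = 4)
T(v) = 4 + v
H(t, n) = √6 (H(t, n) = √(-2 + (4 + 4)) = √(-2 + 8) = √6)
(H(13, k) + (-39 - 1*25))² = (√6 + (-39 - 1*25))² = (√6 + (-39 - 25))² = (√6 - 64)² = (-64 + √6)²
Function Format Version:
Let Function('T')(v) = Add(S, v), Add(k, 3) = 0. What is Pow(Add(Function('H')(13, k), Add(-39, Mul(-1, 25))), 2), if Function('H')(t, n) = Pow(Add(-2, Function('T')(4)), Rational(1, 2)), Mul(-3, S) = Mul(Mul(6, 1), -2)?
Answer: Pow(Add(64, Mul(-1, Pow(6, Rational(1, 2)))), 2) ≈ 3788.5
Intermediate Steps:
k = -3 (k = Add(-3, 0) = -3)
S = 4 (S = Mul(Rational(-1, 3), Mul(Mul(6, 1), -2)) = Mul(Rational(-1, 3), Mul(6, -2)) = Mul(Rational(-1, 3), -12) = 4)
Function('T')(v) = Add(4, v)
Function('H')(t, n) = Pow(6, Rational(1, 2)) (Function('H')(t, n) = Pow(Add(-2, Add(4, 4)), Rational(1, 2)) = Pow(Add(-2, 8), Rational(1, 2)) = Pow(6, Rational(1, 2)))
Pow(Add(Function('H')(13, k), Add(-39, Mul(-1, 25))), 2) = Pow(Add(Pow(6, Rational(1, 2)), Add(-39, Mul(-1, 25))), 2) = Pow(Add(Pow(6, Rational(1, 2)), Add(-39, -25)), 2) = Pow(Add(Pow(6, Rational(1, 2)), -64), 2) = Pow(Add(-64, Pow(6, Rational(1, 2))), 2)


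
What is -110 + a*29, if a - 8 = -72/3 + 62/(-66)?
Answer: -19841/33 ≈ -601.24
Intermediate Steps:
a = -559/33 (a = 8 + (-72/3 + 62/(-66)) = 8 + (-72*⅓ + 62*(-1/66)) = 8 + (-24 - 31/33) = 8 - 823/33 = -559/33 ≈ -16.939)
-110 + a*29 = -110 - 559/33*29 = -110 - 16211/33 = -19841/33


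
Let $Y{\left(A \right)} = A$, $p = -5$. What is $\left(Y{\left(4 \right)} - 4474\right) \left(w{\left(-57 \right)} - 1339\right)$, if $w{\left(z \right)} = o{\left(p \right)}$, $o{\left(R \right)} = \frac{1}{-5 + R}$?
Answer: $5985777$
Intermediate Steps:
$w{\left(z \right)} = - \frac{1}{10}$ ($w{\left(z \right)} = \frac{1}{-5 - 5} = \frac{1}{-10} = - \frac{1}{10}$)
$\left(Y{\left(4 \right)} - 4474\right) \left(w{\left(-57 \right)} - 1339\right) = \left(4 - 4474\right) \left(- \frac{1}{10} - 1339\right) = \left(-4470\right) \left(- \frac{13391}{10}\right) = 5985777$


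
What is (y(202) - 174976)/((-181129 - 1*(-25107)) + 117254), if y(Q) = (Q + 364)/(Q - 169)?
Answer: 2886821/639672 ≈ 4.5130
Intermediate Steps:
y(Q) = (364 + Q)/(-169 + Q)
(y(202) - 174976)/((-181129 - 1*(-25107)) + 117254) = ((364 + 202)/(-169 + 202) - 174976)/((-181129 - 1*(-25107)) + 117254) = (566/33 - 174976)/((-181129 + 25107) + 117254) = ((1/33)*566 - 174976)/(-156022 + 117254) = (566/33 - 174976)/(-38768) = -5773642/33*(-1/38768) = 2886821/639672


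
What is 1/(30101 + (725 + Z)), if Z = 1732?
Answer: 1/32558 ≈ 3.0714e-5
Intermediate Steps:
1/(30101 + (725 + Z)) = 1/(30101 + (725 + 1732)) = 1/(30101 + 2457) = 1/32558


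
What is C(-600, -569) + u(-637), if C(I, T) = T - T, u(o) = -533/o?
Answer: 41/49 ≈ 0.83673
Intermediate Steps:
C(I, T) = 0
C(-600, -569) + u(-637) = 0 - 533/(-637) = 0 - 533*(-1/637) = 0 + 41/49 = 41/49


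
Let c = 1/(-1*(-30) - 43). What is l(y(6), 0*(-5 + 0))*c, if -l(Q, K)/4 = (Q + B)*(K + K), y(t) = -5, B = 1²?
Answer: 0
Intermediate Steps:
B = 1
c = -1/13 (c = 1/(30 - 43) = 1/(-13) = -1/13 ≈ -0.076923)
l(Q, K) = -8*K*(1 + Q) (l(Q, K) = -4*(Q + 1)*(K + K) = -4*(1 + Q)*2*K = -8*K*(1 + Q))
l(y(6), 0*(-5 + 0))*c = -8*0*(-5 + 0)*(1 - 5)*(-1/13) = -8*0*(-5)*(-4)*(-1/13) = -8*0*(-4)*(-1/13) = 0*(-1/13) = 0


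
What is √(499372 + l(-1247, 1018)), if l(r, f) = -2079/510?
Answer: √14431732990/170 ≈ 706.66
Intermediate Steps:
l(r, f) = -693/170 (l(r, f) = -2079*1/510 = -693/170)
√(499372 + l(-1247, 1018)) = √(499372 - 693/170) = √(84892547/170) = √14431732990/170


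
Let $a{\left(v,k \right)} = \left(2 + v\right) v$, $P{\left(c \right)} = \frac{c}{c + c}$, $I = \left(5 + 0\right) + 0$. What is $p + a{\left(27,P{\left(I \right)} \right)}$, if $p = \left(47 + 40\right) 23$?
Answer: $2784$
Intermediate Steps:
$I = 5$ ($I = 5 + 0 = 5$)
$P{\left(c \right)} = \frac{1}{2}$ ($P{\left(c \right)} = \frac{c}{2 c} = \frac{1}{2 c} c = \frac{1}{2}$)
$p = 2001$ ($p = 87 \cdot 23 = 2001$)
$a{\left(v,k \right)} = v \left(2 + v\right)$
$p + a{\left(27,P{\left(I \right)} \right)} = 2001 + 27 \left(2 + 27\right) = 2001 + 27 \cdot 29 = 2001 + 783 = 2784$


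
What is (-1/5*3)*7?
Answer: -21/5 ≈ -4.2000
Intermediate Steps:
(-1/5*3)*7 = (-1*⅕*3)*7 = -⅕*3*7 = -⅗*7 = -21/5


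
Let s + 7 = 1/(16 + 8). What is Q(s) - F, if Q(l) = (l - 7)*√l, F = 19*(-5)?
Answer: 95 - 335*I*√1002/288 ≈ 95.0 - 36.82*I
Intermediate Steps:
s = -167/24 (s = -7 + 1/(16 + 8) = -7 + 1/24 = -167/24 ≈ -6.9583)
F = -95
Q(l) = √l*(-7 + l) (Q(l) = (-7 + l)*√l = √l*(-7 + l))
Q(s) - F = √(-167/24)*(-7 - 167/24) - 1*(-95) = (I*√1002/12)*(-335/24) + 95 = -335*I*√1002/288 + 95 = 95 - 335*I*√1002/288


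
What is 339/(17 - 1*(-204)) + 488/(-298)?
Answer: -3413/32929 ≈ -0.10365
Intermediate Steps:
339/(17 - 1*(-204)) + 488/(-298) = 339/(17 + 204) + 488*(-1/298) = 339/221 - 244/149 = -3413/32929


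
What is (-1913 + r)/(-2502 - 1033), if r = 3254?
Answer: -1341/3535 ≈ -0.37935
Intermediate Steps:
(-1913 + r)/(-2502 - 1033) = (-1913 + 3254)/(-2502 - 1033) = 1341/(-3535) = 1341*(-1/3535) = -1341/3535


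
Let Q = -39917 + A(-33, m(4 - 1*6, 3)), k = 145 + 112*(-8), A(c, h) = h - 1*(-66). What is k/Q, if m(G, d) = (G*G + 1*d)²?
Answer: 751/39802 ≈ 0.018868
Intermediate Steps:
m(G, d) = (d + G²)² (m(G, d) = (G² + d)² = (d + G²)²)
A(c, h) = 66 + h (A(c, h) = h + 66 = 66 + h)
k = -751 (k = 145 - 896 = -751)
Q = -39802 (Q = -39917 + (66 + (3 + (4 - 1*6)²)²) = -39917 + (66 + (3 + (4 - 6)²)²) = -39917 + (66 + (3 + (-2)²)²) = -39917 + (66 + (3 + 4)²) = -39917 + (66 + 7²) = -39917 + (66 + 49) = -39917 + 115 = -39802)
k/Q = -751/(-39802) = -751*(-1/39802) = 751/39802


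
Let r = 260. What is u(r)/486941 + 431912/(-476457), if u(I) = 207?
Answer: -210217034593/232006448037 ≈ -0.90608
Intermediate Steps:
u(r)/486941 + 431912/(-476457) = 207/486941 + 431912/(-476457) = 207*(1/486941) + 431912*(-1/476457) = 207/486941 - 431912/476457 = -210217034593/232006448037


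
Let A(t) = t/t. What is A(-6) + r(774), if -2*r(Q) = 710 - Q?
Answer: 33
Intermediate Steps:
A(t) = 1
r(Q) = -355 + Q/2 (r(Q) = -(710 - Q)/2 = -355 + Q/2)
A(-6) + r(774) = 1 + (-355 + (1/2)*774) = 1 + (-355 + 387) = 1 + 32 = 33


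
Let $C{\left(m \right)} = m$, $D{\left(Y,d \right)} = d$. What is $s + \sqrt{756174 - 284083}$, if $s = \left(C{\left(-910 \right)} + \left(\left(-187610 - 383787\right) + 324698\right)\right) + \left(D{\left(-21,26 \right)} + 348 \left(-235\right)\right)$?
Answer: $-329363 + \sqrt{472091} \approx -3.2868 \cdot 10^{5}$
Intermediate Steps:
$s = -329363$ ($s = \left(-910 + \left(\left(-187610 - 383787\right) + 324698\right)\right) + \left(26 + 348 \left(-235\right)\right) = \left(-910 + \left(-571397 + 324698\right)\right) + \left(26 - 81780\right) = \left(-910 - 246699\right) - 81754 = -247609 - 81754 = -329363$)
$s + \sqrt{756174 - 284083} = -329363 + \sqrt{756174 - 284083} = -329363 + \sqrt{472091}$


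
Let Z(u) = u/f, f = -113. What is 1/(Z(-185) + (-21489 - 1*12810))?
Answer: -113/3875602 ≈ -2.9157e-5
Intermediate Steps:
Z(u) = -u/113 (Z(u) = u/(-113) = u*(-1/113) = -u/113)
1/(Z(-185) + (-21489 - 1*12810)) = 1/(-1/113*(-185) + (-21489 - 1*12810)) = 1/(185/113 + (-21489 - 12810)) = 1/(185/113 - 34299) = 1/(-3875602/113) = -113/3875602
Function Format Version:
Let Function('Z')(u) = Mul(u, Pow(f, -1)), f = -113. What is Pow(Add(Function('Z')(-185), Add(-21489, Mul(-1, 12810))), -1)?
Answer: Rational(-113, 3875602) ≈ -2.9157e-5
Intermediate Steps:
Function('Z')(u) = Mul(Rational(-1, 113), u) (Function('Z')(u) = Mul(u, Pow(-113, -1)) = Mul(u, Rational(-1, 113)) = Mul(Rational(-1, 113), u))
Pow(Add(Function('Z')(-185), Add(-21489, Mul(-1, 12810))), -1) = Pow(Add(Mul(Rational(-1, 113), -185), Add(-21489, Mul(-1, 12810))), -1) = Pow(Add(Rational(185, 113), Add(-21489, -12810)), -1) = Pow(Add(Rational(185, 113), -34299), -1) = Pow(Rational(-3875602, 113), -1) = Rational(-113, 3875602)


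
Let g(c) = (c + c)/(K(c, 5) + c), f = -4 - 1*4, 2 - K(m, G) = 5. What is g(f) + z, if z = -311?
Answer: -3405/11 ≈ -309.55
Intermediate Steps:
K(m, G) = -3 (K(m, G) = 2 - 1*5 = 2 - 5 = -3)
f = -8 (f = -4 - 4 = -8)
g(c) = 2*c/(-3 + c) (g(c) = (c + c)/(-3 + c) = (2*c)/(-3 + c) = 2*c/(-3 + c))
g(f) + z = 2*(-8)/(-3 - 8) - 311 = 2*(-8)/(-11) - 311 = 2*(-8)*(-1/11) - 311 = 16/11 - 311 = -3405/11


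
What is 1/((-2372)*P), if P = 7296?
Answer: -1/17306112 ≈ -5.7783e-8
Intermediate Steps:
1/((-2372)*P) = 1/(-2372*7296) = -1/2372*1/7296 = -1/17306112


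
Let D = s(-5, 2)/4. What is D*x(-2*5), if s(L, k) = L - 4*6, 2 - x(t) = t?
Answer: -87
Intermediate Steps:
x(t) = 2 - t
s(L, k) = -24 + L (s(L, k) = L - 24 = -24 + L)
D = -29/4 (D = (-24 - 5)/4 = -29*¼ = -29/4 ≈ -7.2500)
D*x(-2*5) = -29*(2 - (-2)*5)/4 = -29*(2 - 1*(-10))/4 = -29*(2 + 10)/4 = -29/4*12 = -87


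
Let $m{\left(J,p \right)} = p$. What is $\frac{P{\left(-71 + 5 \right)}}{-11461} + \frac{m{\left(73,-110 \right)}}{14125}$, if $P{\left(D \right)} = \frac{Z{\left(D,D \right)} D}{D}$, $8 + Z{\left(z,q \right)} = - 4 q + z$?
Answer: $- \frac{788892}{32377325} \approx -0.024366$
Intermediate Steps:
$Z{\left(z,q \right)} = -8 + z - 4 q$ ($Z{\left(z,q \right)} = -8 - \left(- z + 4 q\right) = -8 + z - 4 q$)
$P{\left(D \right)} = -8 - 3 D$ ($P{\left(D \right)} = \frac{\left(-8 + D - 4 D\right) D}{D} = \frac{\left(-8 - 3 D\right) D}{D} = \frac{D \left(-8 - 3 D\right)}{D} = -8 - 3 D$)
$\frac{P{\left(-71 + 5 \right)}}{-11461} + \frac{m{\left(73,-110 \right)}}{14125} = \frac{-8 - 3 \left(-71 + 5\right)}{-11461} - \frac{110}{14125} = \left(-8 - -198\right) \left(- \frac{1}{11461}\right) - \frac{22}{2825} = \left(-8 + 198\right) \left(- \frac{1}{11461}\right) - \frac{22}{2825} = 190 \left(- \frac{1}{11461}\right) - \frac{22}{2825} = - \frac{190}{11461} - \frac{22}{2825} = - \frac{788892}{32377325}$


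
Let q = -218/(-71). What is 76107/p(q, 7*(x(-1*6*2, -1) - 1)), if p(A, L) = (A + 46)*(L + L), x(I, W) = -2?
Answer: -1801199/48776 ≈ -36.928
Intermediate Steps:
q = 218/71 (q = -218*(-1/71) = 218/71 ≈ 3.0704)
p(A, L) = 2*L*(46 + A) (p(A, L) = (46 + A)*(2*L) = 2*L*(46 + A))
76107/p(q, 7*(x(-1*6*2, -1) - 1)) = 76107/((2*(7*(-2 - 1))*(46 + 218/71))) = 76107/((2*(7*(-3))*(3484/71))) = 76107/((2*(-21)*(3484/71))) = 76107/(-146328/71) = 76107*(-71/146328) = -1801199/48776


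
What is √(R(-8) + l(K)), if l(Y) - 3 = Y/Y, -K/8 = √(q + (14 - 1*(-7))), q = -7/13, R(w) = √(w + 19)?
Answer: √(4 + √11) ≈ 2.7049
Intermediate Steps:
R(w) = √(19 + w)
q = -7/13 (q = -7*1/13 = -7/13 ≈ -0.53846)
K = -8*√3458/13 (K = -8*√(-7/13 + (14 - 1*(-7))) = -8*√(-7/13 + (14 + 7)) = -8*√(-7/13 + 21) = -8*√3458/13 ≈ -36.188)
l(Y) = 4 (l(Y) = 3 + Y/Y = 3 + 1 = 4)
√(R(-8) + l(K)) = √(√(19 - 8) + 4) = √(√11 + 4) = √(4 + √11)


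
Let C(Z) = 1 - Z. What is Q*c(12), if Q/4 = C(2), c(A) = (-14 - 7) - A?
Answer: 132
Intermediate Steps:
c(A) = -21 - A
Q = -4 (Q = 4*(1 - 1*2) = 4*(1 - 2) = 4*(-1) = -4)
Q*c(12) = -4*(-21 - 1*12) = -4*(-21 - 12) = -4*(-33) = 132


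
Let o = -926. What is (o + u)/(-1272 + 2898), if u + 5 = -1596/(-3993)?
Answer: -1238629/2164206 ≈ -0.57232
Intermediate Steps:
u = -6123/1331 (u = -5 - 1596/(-3993) = -5 - 1596*(-1/3993) = -5 + 532/1331 = -6123/1331 ≈ -4.6003)
(o + u)/(-1272 + 2898) = (-926 - 6123/1331)/(-1272 + 2898) = -1238629/1331/1626 = -1238629/1331*1/1626 = -1238629/2164206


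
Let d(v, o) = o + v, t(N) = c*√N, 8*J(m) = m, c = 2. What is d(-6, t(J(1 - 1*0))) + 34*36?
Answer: 1218 + √2/2 ≈ 1218.7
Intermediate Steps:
J(m) = m/8
t(N) = 2*√N
d(-6, t(J(1 - 1*0))) + 34*36 = (2*√((1 - 1*0)/8) - 6) + 34*36 = (2*√((1 + 0)/8) - 6) + 1224 = (2*√((⅛)*1) - 6) + 1224 = (2*√(⅛) - 6) + 1224 = (2*(√2/4) - 6) + 1224 = (√2/2 - 6) + 1224 = (-6 + √2/2) + 1224 = 1218 + √2/2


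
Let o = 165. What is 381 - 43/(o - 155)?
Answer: 3767/10 ≈ 376.70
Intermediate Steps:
381 - 43/(o - 155) = 381 - 43/(165 - 155) = 381 - 43/10 = 3767/10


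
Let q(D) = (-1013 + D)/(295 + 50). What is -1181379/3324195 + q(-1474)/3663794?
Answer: -191815269491/539731813110 ≈ -0.35539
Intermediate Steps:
q(D) = -1013/345 + D/345 (q(D) = (-1013 + D)/345 = (-1013 + D)*(1/345) = -1013/345 + D/345)
-1181379/3324195 + q(-1474)/3663794 = -1181379/3324195 + (-1013/345 + (1/345)*(-1474))/3663794 = -1181379*1/3324195 + (-1013/345 - 1474/345)*(1/3663794) = -393793/1108065 - 829/115*1/3663794 = -393793/1108065 - 829/421336310 = -191815269491/539731813110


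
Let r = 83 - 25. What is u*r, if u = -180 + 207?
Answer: 1566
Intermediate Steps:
u = 27
r = 58
u*r = 27*58 = 1566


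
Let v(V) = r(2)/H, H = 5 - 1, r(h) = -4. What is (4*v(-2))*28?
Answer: -112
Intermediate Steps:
H = 4
v(V) = -1 (v(V) = -4/4 = -4*1/4 = -1)
(4*v(-2))*28 = (4*(-1))*28 = -4*28 = -112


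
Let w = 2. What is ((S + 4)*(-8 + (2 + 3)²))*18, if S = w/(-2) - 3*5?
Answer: -3672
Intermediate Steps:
S = -16 (S = 2/(-2) - 3*5 = 2*(-½) - 15 = -1 - 15 = -16)
((S + 4)*(-8 + (2 + 3)²))*18 = ((-16 + 4)*(-8 + (2 + 3)²))*18 = -12*(-8 + 5²)*18 = -12*(-8 + 25)*18 = -12*17*18 = -204*18 = -3672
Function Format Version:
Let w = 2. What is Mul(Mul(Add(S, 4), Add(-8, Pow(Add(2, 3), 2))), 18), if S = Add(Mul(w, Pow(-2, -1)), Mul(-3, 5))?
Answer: -3672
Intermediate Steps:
S = -16 (S = Add(Mul(2, Pow(-2, -1)), Mul(-3, 5)) = Add(Mul(2, Rational(-1, 2)), -15) = Add(-1, -15) = -16)
Mul(Mul(Add(S, 4), Add(-8, Pow(Add(2, 3), 2))), 18) = Mul(Mul(Add(-16, 4), Add(-8, Pow(Add(2, 3), 2))), 18) = Mul(Mul(-12, Add(-8, Pow(5, 2))), 18) = Mul(Mul(-12, Add(-8, 25)), 18) = Mul(Mul(-12, 17), 18) = Mul(-204, 18) = -3672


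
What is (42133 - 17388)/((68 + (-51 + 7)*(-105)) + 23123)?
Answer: 3535/3973 ≈ 0.88976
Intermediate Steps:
(42133 - 17388)/((68 + (-51 + 7)*(-105)) + 23123) = 24745/((68 - 44*(-105)) + 23123) = 24745/((68 + 4620) + 23123) = 24745/(4688 + 23123) = 24745/27811 = 24745*(1/27811) = 3535/3973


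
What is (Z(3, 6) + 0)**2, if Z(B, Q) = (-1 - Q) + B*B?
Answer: 4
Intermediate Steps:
Z(B, Q) = -1 + B**2 - Q (Z(B, Q) = (-1 - Q) + B**2 = -1 + B**2 - Q)
(Z(3, 6) + 0)**2 = ((-1 + 3**2 - 1*6) + 0)**2 = ((-1 + 9 - 6) + 0)**2 = (2 + 0)**2 = 2**2 = 4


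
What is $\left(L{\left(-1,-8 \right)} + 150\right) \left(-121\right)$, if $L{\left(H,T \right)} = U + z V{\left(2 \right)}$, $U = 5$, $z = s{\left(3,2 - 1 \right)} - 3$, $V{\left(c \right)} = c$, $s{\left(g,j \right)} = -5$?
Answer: $-16819$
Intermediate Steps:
$z = -8$ ($z = -5 - 3 = -8$)
$L{\left(H,T \right)} = -11$ ($L{\left(H,T \right)} = 5 - 16 = -11$)
$\left(L{\left(-1,-8 \right)} + 150\right) \left(-121\right) = \left(-11 + 150\right) \left(-121\right) = 139 \left(-121\right) = -16819$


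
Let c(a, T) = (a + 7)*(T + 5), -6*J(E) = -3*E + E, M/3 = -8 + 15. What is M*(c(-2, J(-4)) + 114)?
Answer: 2779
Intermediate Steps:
M = 21 (M = 3*(-8 + 15) = 3*7 = 21)
J(E) = E/3 (J(E) = -(-3*E + E)/6 = -(-1)*E/3 = E/3)
c(a, T) = (5 + T)*(7 + a) (c(a, T) = (7 + a)*(5 + T) = (5 + T)*(7 + a))
M*(c(-2, J(-4)) + 114) = 21*((35 + 5*(-2) + 7*((⅓)*(-4)) + ((⅓)*(-4))*(-2)) + 114) = 21*((35 - 10 + 7*(-4/3) - 4/3*(-2)) + 114) = 21*((35 - 10 - 28/3 + 8/3) + 114) = 21*(55/3 + 114) = 21*(397/3) = 2779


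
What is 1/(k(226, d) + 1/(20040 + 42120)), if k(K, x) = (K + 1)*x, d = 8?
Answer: 62160/112882561 ≈ 0.00055066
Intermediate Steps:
k(K, x) = x*(1 + K) (k(K, x) = (1 + K)*x = x*(1 + K))
1/(k(226, d) + 1/(20040 + 42120)) = 1/(8*(1 + 226) + 1/(20040 + 42120)) = 1/(8*227 + 1/62160) = 1/(1816 + 1/62160) = 1/(112882561/62160) = 62160/112882561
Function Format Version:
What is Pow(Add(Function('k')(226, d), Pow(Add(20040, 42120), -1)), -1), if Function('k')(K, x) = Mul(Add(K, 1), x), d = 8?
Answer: Rational(62160, 112882561) ≈ 0.00055066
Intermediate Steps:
Function('k')(K, x) = Mul(x, Add(1, K)) (Function('k')(K, x) = Mul(Add(1, K), x) = Mul(x, Add(1, K)))
Pow(Add(Function('k')(226, d), Pow(Add(20040, 42120), -1)), -1) = Pow(Add(Mul(8, Add(1, 226)), Pow(Add(20040, 42120), -1)), -1) = Pow(Add(Mul(8, 227), Pow(62160, -1)), -1) = Pow(Add(1816, Rational(1, 62160)), -1) = Pow(Rational(112882561, 62160), -1) = Rational(62160, 112882561)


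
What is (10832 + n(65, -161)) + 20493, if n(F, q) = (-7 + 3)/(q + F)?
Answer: 751801/24 ≈ 31325.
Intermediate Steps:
n(F, q) = -4/(F + q)
(10832 + n(65, -161)) + 20493 = (10832 - 4/(65 - 161)) + 20493 = (10832 - 4/(-96)) + 20493 = (10832 - 4*(-1/96)) + 20493 = (10832 + 1/24) + 20493 = 259969/24 + 20493 = 751801/24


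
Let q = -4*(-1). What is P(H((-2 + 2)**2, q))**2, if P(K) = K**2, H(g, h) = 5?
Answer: 625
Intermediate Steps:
q = 4
P(H((-2 + 2)**2, q))**2 = (5**2)**2 = 25**2 = 625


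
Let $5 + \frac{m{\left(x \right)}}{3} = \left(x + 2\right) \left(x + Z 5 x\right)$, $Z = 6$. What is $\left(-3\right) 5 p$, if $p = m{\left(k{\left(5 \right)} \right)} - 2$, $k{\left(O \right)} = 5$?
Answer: $-48570$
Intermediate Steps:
$m{\left(x \right)} = -15 + 93 x \left(2 + x\right)$ ($m{\left(x \right)} = -15 + 3 \left(x + 2\right) \left(x + 6 \cdot 5 x\right) = -15 + 3 \left(2 + x\right) \left(x + 30 x\right) = -15 + 3 \left(2 + x\right) 31 x = -15 + 3 \cdot 31 x \left(2 + x\right) = -15 + 93 x \left(2 + x\right)$)
$p = 3238$ ($p = \left(-15 + 93 \cdot 5^{2} + 186 \cdot 5\right) - 2 = \left(-15 + 93 \cdot 25 + 930\right) - 2 = \left(-15 + 2325 + 930\right) - 2 = 3240 - 2 = 3238$)
$\left(-3\right) 5 p = \left(-3\right) 5 \cdot 3238 = \left(-15\right) 3238 = -48570$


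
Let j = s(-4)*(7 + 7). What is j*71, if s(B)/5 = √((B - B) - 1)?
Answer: 4970*I ≈ 4970.0*I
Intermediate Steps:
s(B) = 5*I (s(B) = 5*√((B - B) - 1) = 5*√(0 - 1) = 5*√(-1) = 5*I)
j = 70*I (j = (5*I)*(7 + 7) = (5*I)*14 = 70*I ≈ 70.0*I)
j*71 = (70*I)*71 = 4970*I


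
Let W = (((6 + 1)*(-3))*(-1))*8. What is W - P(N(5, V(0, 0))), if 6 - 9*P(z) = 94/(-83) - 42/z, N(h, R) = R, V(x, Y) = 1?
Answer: 121418/747 ≈ 162.54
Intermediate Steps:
W = 168 (W = ((7*(-3))*(-1))*8 = -21*(-1)*8 = 21*8 = 168)
P(z) = 592/747 + 14/(3*z) (P(z) = 2/3 - (94/(-83) - 42/z)/9 = 2/3 - (94*(-1/83) - 42/z)/9 = 2/3 - (-94/83 - 42/z)/9 = 2/3 + (94/747 + 14/(3*z)) = 592/747 + 14/(3*z))
W - P(N(5, V(0, 0))) = 168 - 2*(1743 + 296*1)/(747*1) = 168 - 2*(1743 + 296)/747 = 168 - 2*2039/747 = 168 - 1*4078/747 = 168 - 4078/747 = 121418/747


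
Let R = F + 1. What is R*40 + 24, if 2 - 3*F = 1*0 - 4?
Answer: 144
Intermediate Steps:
F = 2 (F = 2/3 - (1*0 - 4)/3 = 2/3 - (0 - 4)/3 = 2/3 - 1/3*(-4) = 2/3 + 4/3 = 2)
R = 3 (R = 2 + 1 = 3)
R*40 + 24 = 3*40 + 24 = 120 + 24 = 144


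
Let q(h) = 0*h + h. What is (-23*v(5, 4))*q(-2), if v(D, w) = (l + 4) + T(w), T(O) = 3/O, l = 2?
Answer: 621/2 ≈ 310.50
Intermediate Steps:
v(D, w) = 6 + 3/w (v(D, w) = (2 + 4) + 3/w = 6 + 3/w)
q(h) = h (q(h) = 0 + h = h)
(-23*v(5, 4))*q(-2) = -23*(6 + 3/4)*(-2) = -23*(6 + 3*(¼))*(-2) = -23*(6 + ¾)*(-2) = -23*27/4*(-2) = -621/4*(-2) = 621/2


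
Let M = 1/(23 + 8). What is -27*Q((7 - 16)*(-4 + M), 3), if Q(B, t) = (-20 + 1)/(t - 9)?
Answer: -171/2 ≈ -85.500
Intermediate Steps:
M = 1/31 ≈ 0.032258
Q(B, t) = -19/(-9 + t)
-27*Q((7 - 16)*(-4 + M), 3) = -(-513)/(-9 + 3) = -(-513)/(-6) = -(-513)*(-1)/6 = -27*19/6 = -171/2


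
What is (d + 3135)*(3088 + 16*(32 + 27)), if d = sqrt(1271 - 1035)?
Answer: 12640320 + 8064*sqrt(59) ≈ 1.2702e+7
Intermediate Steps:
d = 2*sqrt(59) (d = sqrt(236) = 2*sqrt(59) ≈ 15.362)
(d + 3135)*(3088 + 16*(32 + 27)) = (2*sqrt(59) + 3135)*(3088 + 16*(32 + 27)) = (3135 + 2*sqrt(59))*(3088 + 16*59) = (3135 + 2*sqrt(59))*(3088 + 944) = (3135 + 2*sqrt(59))*4032 = 12640320 + 8064*sqrt(59)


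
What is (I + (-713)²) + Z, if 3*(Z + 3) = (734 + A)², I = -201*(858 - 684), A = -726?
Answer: 1420240/3 ≈ 4.7341e+5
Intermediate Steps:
I = -34974 (I = -201*174 = -34974)
Z = 55/3 (Z = -3 + (734 - 726)²/3 = -3 + (⅓)*8² = -3 + (⅓)*64 = -3 + 64/3 = 55/3 ≈ 18.333)
(I + (-713)²) + Z = (-34974 + (-713)²) + 55/3 = (-34974 + 508369) + 55/3 = 473395 + 55/3 = 1420240/3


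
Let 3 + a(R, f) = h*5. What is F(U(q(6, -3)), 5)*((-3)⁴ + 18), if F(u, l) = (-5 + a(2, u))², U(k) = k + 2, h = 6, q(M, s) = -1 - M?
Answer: 47916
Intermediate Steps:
U(k) = 2 + k
a(R, f) = 27 (a(R, f) = -3 + 6*5 = -3 + 30 = 27)
F(u, l) = 484 (F(u, l) = (-5 + 27)² = 22² = 484)
F(U(q(6, -3)), 5)*((-3)⁴ + 18) = 484*((-3)⁴ + 18) = 484*(81 + 18) = 484*99 = 47916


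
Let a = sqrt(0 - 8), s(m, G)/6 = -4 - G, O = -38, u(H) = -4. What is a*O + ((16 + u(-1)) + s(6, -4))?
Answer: 12 - 76*I*sqrt(2) ≈ 12.0 - 107.48*I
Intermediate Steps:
s(m, G) = -24 - 6*G (s(m, G) = 6*(-4 - G) = -24 - 6*G)
a = 2*I*sqrt(2) (a = sqrt(-8) = 2*I*sqrt(2) ≈ 2.8284*I)
a*O + ((16 + u(-1)) + s(6, -4)) = (2*I*sqrt(2))*(-38) + ((16 - 4) + (-24 - 6*(-4))) = -76*I*sqrt(2) + (12 + (-24 + 24)) = -76*I*sqrt(2) + (12 + 0) = -76*I*sqrt(2) + 12 = 12 - 76*I*sqrt(2)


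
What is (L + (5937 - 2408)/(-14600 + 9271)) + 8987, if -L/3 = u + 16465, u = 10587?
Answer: -384592130/5329 ≈ -72170.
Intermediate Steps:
L = -81156 (L = -3*(10587 + 16465) = -3*27052 = -81156)
(L + (5937 - 2408)/(-14600 + 9271)) + 8987 = (-81156 + (5937 - 2408)/(-14600 + 9271)) + 8987 = (-81156 + 3529/(-5329)) + 8987 = (-81156 + 3529*(-1/5329)) + 8987 = (-81156 - 3529/5329) + 8987 = -432483853/5329 + 8987 = -384592130/5329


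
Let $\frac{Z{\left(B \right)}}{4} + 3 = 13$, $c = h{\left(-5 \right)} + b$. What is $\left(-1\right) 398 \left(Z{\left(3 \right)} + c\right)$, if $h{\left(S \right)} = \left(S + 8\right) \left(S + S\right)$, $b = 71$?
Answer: $-32238$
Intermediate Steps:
$h{\left(S \right)} = 2 S \left(8 + S\right)$ ($h{\left(S \right)} = \left(8 + S\right) 2 S = 2 S \left(8 + S\right)$)
$c = 41$ ($c = 2 \left(-5\right) \left(8 - 5\right) + 71 = 2 \left(-5\right) 3 + 71 = -30 + 71 = 41$)
$Z{\left(B \right)} = 40$ ($Z{\left(B \right)} = -12 + 4 \cdot 13 = -12 + 52 = 40$)
$\left(-1\right) 398 \left(Z{\left(3 \right)} + c\right) = \left(-1\right) 398 \left(40 + 41\right) = \left(-398\right) 81 = -32238$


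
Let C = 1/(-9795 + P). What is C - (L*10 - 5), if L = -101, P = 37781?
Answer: 28405791/27986 ≈ 1015.0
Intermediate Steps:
C = 1/27986 (C = 1/(-9795 + 37781) = 1/27986 ≈ 3.5732e-5)
C - (L*10 - 5) = 1/27986 - (-101*10 - 5) = 1/27986 - (-1010 - 5) = 1/27986 - 1*(-1015) = 1/27986 + 1015 = 28405791/27986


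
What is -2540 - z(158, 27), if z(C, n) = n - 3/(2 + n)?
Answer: -74440/29 ≈ -2566.9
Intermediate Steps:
z(C, n) = n - 3/(2 + n)
-2540 - z(158, 27) = -2540 - (-3 + 27² + 2*27)/(2 + 27) = -2540 - (-3 + 729 + 54)/29 = -2540 - 780/29 = -74440/29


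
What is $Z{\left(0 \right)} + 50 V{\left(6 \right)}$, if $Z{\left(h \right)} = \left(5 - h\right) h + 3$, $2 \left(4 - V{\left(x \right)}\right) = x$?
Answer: $53$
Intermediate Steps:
$V{\left(x \right)} = 4 - \frac{x}{2}$
$Z{\left(h \right)} = 3 + h \left(5 - h\right)$ ($Z{\left(h \right)} = h \left(5 - h\right) + 3 = 3 + h \left(5 - h\right)$)
$Z{\left(0 \right)} + 50 V{\left(6 \right)} = \left(3 - 0^{2} + 5 \cdot 0\right) + 50 \left(4 - 3\right) = \left(3 - 0 + 0\right) + 50 \left(4 - 3\right) = \left(3 + 0 + 0\right) + 50 \cdot 1 = 3 + 50 = 53$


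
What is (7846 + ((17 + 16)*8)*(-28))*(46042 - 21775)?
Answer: 11017218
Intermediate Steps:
(7846 + ((17 + 16)*8)*(-28))*(46042 - 21775) = (7846 + (33*8)*(-28))*24267 = (7846 + 264*(-28))*24267 = (7846 - 7392)*24267 = 454*24267 = 11017218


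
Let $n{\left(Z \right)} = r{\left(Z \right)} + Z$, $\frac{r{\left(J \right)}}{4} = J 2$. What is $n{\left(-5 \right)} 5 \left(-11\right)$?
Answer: $2475$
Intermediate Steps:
$r{\left(J \right)} = 8 J$ ($r{\left(J \right)} = 4 J 2 = 4 \cdot 2 J = 8 J$)
$n{\left(Z \right)} = 9 Z$ ($n{\left(Z \right)} = 8 Z + Z = 9 Z$)
$n{\left(-5 \right)} 5 \left(-11\right) = 9 \left(-5\right) 5 \left(-11\right) = \left(-45\right) 5 \left(-11\right) = \left(-225\right) \left(-11\right) = 2475$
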